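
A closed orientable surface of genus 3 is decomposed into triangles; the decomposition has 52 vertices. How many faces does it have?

112

χ = 2 − 2·3 = -4, and every face is a triangle so 3F = 2E.
V − E + F = -4 with E = 3F/2 gives 52 − (3/2 − 1)·F = -4, so F = 112 and E = 168.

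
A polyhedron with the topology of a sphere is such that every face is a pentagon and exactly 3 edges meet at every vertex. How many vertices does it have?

Each face has 5 edges and each edge borders two faces, so 2E = 5F.
Each vertex has degree 3, so 3V = 2E and hence V = 5F/3.
Euler: V − E + F = 2 ⇒ (5F/3) − (5F/2) + F = 2.
Multiply by 6: (10 − 15 + 6)F = 12, i.e. 1F = 12.
So F = 12, E = 5·12/2 = 30, V = 5·12/3 = 20.

20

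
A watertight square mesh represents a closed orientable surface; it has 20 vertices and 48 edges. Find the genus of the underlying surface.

3

Every face is a square and each edge borders two faces, so 4F = 2·48, giving F = 24.
χ = V − E + F = 20 − 48 + 24 = -4.
For a closed orientable surface χ = 2 − 2g, so g = (2 − (-4))/2 = 3.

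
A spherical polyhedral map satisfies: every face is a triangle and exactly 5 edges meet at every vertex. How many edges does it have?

Each face has 3 edges and each edge borders two faces, so 2E = 3F.
Each vertex has degree 5, so 5V = 2E and hence V = 3F/5.
Euler: V − E + F = 2 ⇒ (3F/5) − (3F/2) + F = 2.
Multiply by 10: (6 − 15 + 10)F = 20, i.e. 1F = 20.
So F = 20, E = 3·20/2 = 30, V = 3·20/5 = 12.

30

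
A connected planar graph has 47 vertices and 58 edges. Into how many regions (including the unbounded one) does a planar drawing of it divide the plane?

13

Euler's formula for a connected plane graph: V − E + F = 2, so F = 2 − 47 + 58 = 13.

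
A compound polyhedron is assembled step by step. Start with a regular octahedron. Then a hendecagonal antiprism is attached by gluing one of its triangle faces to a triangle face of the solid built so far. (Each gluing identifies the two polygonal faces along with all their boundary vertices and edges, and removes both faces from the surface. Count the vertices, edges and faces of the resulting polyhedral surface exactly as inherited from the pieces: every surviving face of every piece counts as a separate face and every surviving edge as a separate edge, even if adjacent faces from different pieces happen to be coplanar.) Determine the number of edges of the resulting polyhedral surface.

A regular octahedron: V=6, E=12, F=8.
Attach a hendecagonal antiprism (V=22, E=44, F=24) along a 3-gon: merge 3 vertices and 3 edges, delete both glued faces → V=25, E=53, F=30.
Check: V − E + F = 25 − 53 + 30 = 2.

53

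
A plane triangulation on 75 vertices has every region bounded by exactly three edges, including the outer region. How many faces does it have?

146

In a plane triangulation 3F = 2E and V − E + F = 2, so F = 2V − 4 = 2·75 − 4 = 146.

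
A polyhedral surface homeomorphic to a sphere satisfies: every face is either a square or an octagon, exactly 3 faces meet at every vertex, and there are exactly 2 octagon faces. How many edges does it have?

24

Let x be the number of squares; then F = 2 + x.
Edge–face incidences: 2E = 8·2 + 4·x = 16 + 4x.
Every vertex has degree 3, so 3V = 2E.
Euler: V − E + F = 2 ⇒ (2E)/3 − E + (2 + x) = 2.
Multiply by 6: 2·(2E) − 3·(2E) + 6·(2 + x) = 12, i.e. 12 + 6x − (16 + 4x) = 12.
Collecting terms: 2x − 4 = 12, so 2x = 16, so x = 8.
Then 2E = 16 + 4·8 = 48, so E = 24, V = 2E/3 = 16, F = 2 + 8 = 10.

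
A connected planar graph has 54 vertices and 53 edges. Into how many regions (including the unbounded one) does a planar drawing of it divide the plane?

Euler's formula for a connected plane graph: V − E + F = 2, so F = 2 − 54 + 53 = 1.

1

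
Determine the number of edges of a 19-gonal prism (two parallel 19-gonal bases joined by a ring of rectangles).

A prism on an n-gon has two n-gon bases and n rectangular sides: V = 2·19 = 38, E = 3·19 = 57, F = 19 + 2 = 21.
Check: V − E + F = 38 − 57 + 21 = 2.

57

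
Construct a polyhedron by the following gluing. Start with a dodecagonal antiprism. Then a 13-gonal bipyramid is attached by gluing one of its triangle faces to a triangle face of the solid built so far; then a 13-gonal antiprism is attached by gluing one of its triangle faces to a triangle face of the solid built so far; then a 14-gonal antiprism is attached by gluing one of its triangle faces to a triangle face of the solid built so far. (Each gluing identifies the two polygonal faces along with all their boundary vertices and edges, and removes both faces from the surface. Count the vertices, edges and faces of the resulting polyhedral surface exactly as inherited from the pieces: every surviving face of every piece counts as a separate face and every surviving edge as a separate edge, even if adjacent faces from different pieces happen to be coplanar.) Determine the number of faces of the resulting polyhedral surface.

104

A dodecagonal antiprism: V=24, E=48, F=26.
Attach a 13-gonal bipyramid (V=15, E=39, F=26) along a 3-gon: merge 3 vertices and 3 edges, delete both glued faces → V=36, E=84, F=50.
Attach a 13-gonal antiprism (V=26, E=52, F=28) along a 3-gon: merge 3 vertices and 3 edges, delete both glued faces → V=59, E=133, F=76.
Attach a 14-gonal antiprism (V=28, E=56, F=30) along a 3-gon: merge 3 vertices and 3 edges, delete both glued faces → V=84, E=186, F=104.
Check: V − E + F = 84 − 186 + 104 = 2.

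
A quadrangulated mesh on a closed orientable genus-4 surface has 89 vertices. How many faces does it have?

χ = 2 − 2·4 = -6, and every face is a square so 4F = 2E.
V − E + F = -6 with E = 4F/2 gives 89 − (4/2 − 1)·F = -6, so F = 95 and E = 190.

95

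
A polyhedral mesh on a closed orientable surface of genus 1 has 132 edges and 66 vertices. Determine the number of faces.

For a closed orientable surface of genus 1, χ = 2 − 2·1 = 0.
F = 0 − V + E = 0 − 66 + 132 = 66.

66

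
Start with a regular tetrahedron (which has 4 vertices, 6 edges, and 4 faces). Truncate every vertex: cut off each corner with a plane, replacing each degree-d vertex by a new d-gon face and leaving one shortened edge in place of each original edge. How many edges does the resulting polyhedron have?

Truncation replaces each original edge-end by a new vertex, so V′ = 2E = 12.
Each original edge survives, and each old vertex of degree d contributes d new edges; summing degrees gives Σd = 2E, so E′ = E + 2E = 3E = 18.
Each original face survives and each original vertex becomes one new face: F′ = F + V = 8.

18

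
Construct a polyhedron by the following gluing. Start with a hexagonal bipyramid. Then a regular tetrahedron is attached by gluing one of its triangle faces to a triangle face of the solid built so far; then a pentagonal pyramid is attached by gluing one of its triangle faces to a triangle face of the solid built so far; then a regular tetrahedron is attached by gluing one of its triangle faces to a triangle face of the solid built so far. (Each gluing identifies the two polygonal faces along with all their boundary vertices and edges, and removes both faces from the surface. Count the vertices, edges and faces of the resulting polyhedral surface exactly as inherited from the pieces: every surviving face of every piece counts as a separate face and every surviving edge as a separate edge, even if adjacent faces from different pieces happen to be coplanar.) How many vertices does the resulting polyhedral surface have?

13

A hexagonal bipyramid: V=8, E=18, F=12.
Attach a regular tetrahedron (V=4, E=6, F=4) along a 3-gon: merge 3 vertices and 3 edges, delete both glued faces → V=9, E=21, F=14.
Attach a pentagonal pyramid (V=6, E=10, F=6) along a 3-gon: merge 3 vertices and 3 edges, delete both glued faces → V=12, E=28, F=18.
Attach a regular tetrahedron (V=4, E=6, F=4) along a 3-gon: merge 3 vertices and 3 edges, delete both glued faces → V=13, E=31, F=20.
Check: V − E + F = 13 − 31 + 20 = 2.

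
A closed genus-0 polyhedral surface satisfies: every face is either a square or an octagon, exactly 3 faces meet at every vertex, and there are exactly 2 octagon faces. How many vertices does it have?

16

Let x be the number of squares; then F = 2 + x.
Edge–face incidences: 2E = 8·2 + 4·x = 16 + 4x.
Every vertex has degree 3, so 3V = 2E.
Euler: V − E + F = 2 ⇒ (2E)/3 − E + (2 + x) = 2.
Multiply by 6: 2·(2E) − 3·(2E) + 6·(2 + x) = 12, i.e. 12 + 6x − (16 + 4x) = 12.
Collecting terms: 2x − 4 = 12, so 2x = 16, so x = 8.
Then 2E = 16 + 4·8 = 48, so E = 24, V = 2E/3 = 16, F = 2 + 8 = 10.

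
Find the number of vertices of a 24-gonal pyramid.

25

A pyramid on an n-gon base has one n-gon and n triangles: V = 24 + 1 = 25, E = 2·24 = 48, F = 24 + 1 = 25.
Check: V − E + F = 25 − 48 + 25 = 2.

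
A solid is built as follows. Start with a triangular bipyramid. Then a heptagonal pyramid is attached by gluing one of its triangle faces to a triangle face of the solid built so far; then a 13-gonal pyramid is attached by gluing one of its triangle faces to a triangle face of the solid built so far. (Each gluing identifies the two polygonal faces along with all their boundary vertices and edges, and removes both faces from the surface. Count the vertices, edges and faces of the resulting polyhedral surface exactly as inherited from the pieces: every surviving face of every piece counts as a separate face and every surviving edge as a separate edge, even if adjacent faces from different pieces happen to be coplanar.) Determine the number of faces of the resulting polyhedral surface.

24

A triangular bipyramid: V=5, E=9, F=6.
Attach a heptagonal pyramid (V=8, E=14, F=8) along a 3-gon: merge 3 vertices and 3 edges, delete both glued faces → V=10, E=20, F=12.
Attach a 13-gonal pyramid (V=14, E=26, F=14) along a 3-gon: merge 3 vertices and 3 edges, delete both glued faces → V=21, E=43, F=24.
Check: V − E + F = 21 − 43 + 24 = 2.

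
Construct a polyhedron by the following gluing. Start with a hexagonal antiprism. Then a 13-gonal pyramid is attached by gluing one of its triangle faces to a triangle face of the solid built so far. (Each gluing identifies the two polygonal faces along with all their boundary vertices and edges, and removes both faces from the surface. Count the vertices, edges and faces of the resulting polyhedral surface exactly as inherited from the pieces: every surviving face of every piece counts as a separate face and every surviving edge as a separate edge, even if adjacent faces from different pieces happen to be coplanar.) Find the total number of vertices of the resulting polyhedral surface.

A hexagonal antiprism: V=12, E=24, F=14.
Attach a 13-gonal pyramid (V=14, E=26, F=14) along a 3-gon: merge 3 vertices and 3 edges, delete both glued faces → V=23, E=47, F=26.
Check: V − E + F = 23 − 47 + 26 = 2.

23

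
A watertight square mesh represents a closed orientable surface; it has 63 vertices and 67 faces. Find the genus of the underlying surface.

3

Every face is a square, so 2E = 4·67 = 268, giving E = 134.
χ = V − E + F = 63 − 134 + 67 = -4.
For a closed orientable surface χ = 2 − 2g, so g = (2 − (-4))/2 = 3.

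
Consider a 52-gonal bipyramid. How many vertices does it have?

54

A bipyramid over an n-gon has 2n triangular faces and n + 2 vertices: V = 52 + 2 = 54, E = 3·52 = 156, F = 2·52 = 104.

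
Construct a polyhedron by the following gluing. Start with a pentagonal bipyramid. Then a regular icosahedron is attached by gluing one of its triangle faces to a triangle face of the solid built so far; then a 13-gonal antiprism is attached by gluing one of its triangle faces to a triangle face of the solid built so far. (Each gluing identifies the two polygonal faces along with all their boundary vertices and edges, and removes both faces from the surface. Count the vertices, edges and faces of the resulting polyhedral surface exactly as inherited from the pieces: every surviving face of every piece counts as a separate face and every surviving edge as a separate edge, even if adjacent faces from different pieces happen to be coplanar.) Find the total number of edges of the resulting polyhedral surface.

A pentagonal bipyramid: V=7, E=15, F=10.
Attach a regular icosahedron (V=12, E=30, F=20) along a 3-gon: merge 3 vertices and 3 edges, delete both glued faces → V=16, E=42, F=28.
Attach a 13-gonal antiprism (V=26, E=52, F=28) along a 3-gon: merge 3 vertices and 3 edges, delete both glued faces → V=39, E=91, F=54.
Check: V − E + F = 39 − 91 + 54 = 2.

91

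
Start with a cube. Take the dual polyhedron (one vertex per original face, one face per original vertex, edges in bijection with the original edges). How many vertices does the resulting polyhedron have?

6

The base solid has V = 8, E = 12, F = 6.
The dual swaps V and F and preserves E: V′ = F = 6, E′ = E = 12, F′ = V = 8.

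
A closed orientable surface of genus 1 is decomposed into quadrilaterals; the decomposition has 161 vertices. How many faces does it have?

χ = 2 − 2·1 = 0, and every face is a square so 4F = 2E.
V − E + F = 0 with E = 4F/2 gives 161 − (4/2 − 1)·F = 0, so F = 161 and E = 322.

161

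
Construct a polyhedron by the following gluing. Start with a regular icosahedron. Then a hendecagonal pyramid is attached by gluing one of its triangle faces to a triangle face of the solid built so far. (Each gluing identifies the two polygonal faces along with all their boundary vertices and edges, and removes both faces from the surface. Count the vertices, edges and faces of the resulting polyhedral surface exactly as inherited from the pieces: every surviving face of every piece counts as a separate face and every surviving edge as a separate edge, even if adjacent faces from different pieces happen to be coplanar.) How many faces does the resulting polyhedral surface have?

A regular icosahedron: V=12, E=30, F=20.
Attach a hendecagonal pyramid (V=12, E=22, F=12) along a 3-gon: merge 3 vertices and 3 edges, delete both glued faces → V=21, E=49, F=30.
Check: V − E + F = 21 − 49 + 30 = 2.

30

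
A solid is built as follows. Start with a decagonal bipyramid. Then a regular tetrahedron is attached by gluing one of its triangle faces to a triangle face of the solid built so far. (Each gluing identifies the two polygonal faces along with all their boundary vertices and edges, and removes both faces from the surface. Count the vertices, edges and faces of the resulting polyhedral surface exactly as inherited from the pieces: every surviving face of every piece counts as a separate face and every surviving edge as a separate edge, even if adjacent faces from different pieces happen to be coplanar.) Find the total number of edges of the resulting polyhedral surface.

A decagonal bipyramid: V=12, E=30, F=20.
Attach a regular tetrahedron (V=4, E=6, F=4) along a 3-gon: merge 3 vertices and 3 edges, delete both glued faces → V=13, E=33, F=22.
Check: V − E + F = 13 − 33 + 22 = 2.

33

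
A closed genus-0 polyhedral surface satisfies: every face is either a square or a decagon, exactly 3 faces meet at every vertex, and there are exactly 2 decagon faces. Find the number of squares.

10

Let x be the number of squares; then F = 2 + x.
Edge–face incidences: 2E = 10·2 + 4·x = 20 + 4x.
Every vertex has degree 3, so 3V = 2E.
Euler: V − E + F = 2 ⇒ (2E)/3 − E + (2 + x) = 2.
Multiply by 6: 2·(2E) − 3·(2E) + 6·(2 + x) = 12, i.e. 12 + 6x − (20 + 4x) = 12.
Collecting terms: 2x − 8 = 12, so 2x = 20, so x = 10.
Then 2E = 20 + 4·10 = 60, so E = 30, V = 2E/3 = 20, F = 2 + 10 = 12.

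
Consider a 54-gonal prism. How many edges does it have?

A prism on an n-gon has two n-gon bases and n rectangular sides: V = 2·54 = 108, E = 3·54 = 162, F = 54 + 2 = 56.

162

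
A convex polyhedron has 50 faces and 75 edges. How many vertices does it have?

Here V − E + F = 2.
V = 2 + E − F = 2 + 75 − 50 = 27.

27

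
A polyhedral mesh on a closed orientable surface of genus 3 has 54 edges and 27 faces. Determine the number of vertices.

23

For a closed orientable surface of genus 3, χ = 2 − 2·3 = -4.
V = -4 + E − F = -4 + 54 − 27 = 23.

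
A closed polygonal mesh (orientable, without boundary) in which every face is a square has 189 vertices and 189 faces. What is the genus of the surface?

1

Every face is a square, so 2E = 4·189 = 756, giving E = 378.
χ = V − E + F = 189 − 378 + 189 = 0.
For a closed orientable surface χ = 2 − 2g, so g = (2 − (0))/2 = 1.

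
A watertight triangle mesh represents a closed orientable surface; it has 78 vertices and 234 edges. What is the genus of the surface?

Every face is a triangle and each edge borders two faces, so 3F = 2·234, giving F = 156.
χ = V − E + F = 78 − 234 + 156 = 0.
For a closed orientable surface χ = 2 − 2g, so g = (2 − (0))/2 = 1.

1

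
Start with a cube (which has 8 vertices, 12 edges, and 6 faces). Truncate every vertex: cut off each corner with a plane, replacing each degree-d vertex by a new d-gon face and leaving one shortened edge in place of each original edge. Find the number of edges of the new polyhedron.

Truncation replaces each original edge-end by a new vertex, so V′ = 2E = 24.
Each original edge survives, and each old vertex of degree d contributes d new edges; summing degrees gives Σd = 2E, so E′ = E + 2E = 3E = 36.
Each original face survives and each original vertex becomes one new face: F′ = F + V = 14.

36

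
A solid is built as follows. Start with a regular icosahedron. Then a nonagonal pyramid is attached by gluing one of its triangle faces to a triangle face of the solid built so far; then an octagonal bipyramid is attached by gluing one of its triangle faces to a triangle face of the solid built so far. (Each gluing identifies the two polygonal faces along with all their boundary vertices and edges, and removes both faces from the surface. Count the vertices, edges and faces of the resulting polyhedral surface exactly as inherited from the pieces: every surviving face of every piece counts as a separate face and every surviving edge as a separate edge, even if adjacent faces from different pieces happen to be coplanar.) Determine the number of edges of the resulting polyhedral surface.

66

A regular icosahedron: V=12, E=30, F=20.
Attach a nonagonal pyramid (V=10, E=18, F=10) along a 3-gon: merge 3 vertices and 3 edges, delete both glued faces → V=19, E=45, F=28.
Attach an octagonal bipyramid (V=10, E=24, F=16) along a 3-gon: merge 3 vertices and 3 edges, delete both glued faces → V=26, E=66, F=42.
Check: V − E + F = 26 − 66 + 42 = 2.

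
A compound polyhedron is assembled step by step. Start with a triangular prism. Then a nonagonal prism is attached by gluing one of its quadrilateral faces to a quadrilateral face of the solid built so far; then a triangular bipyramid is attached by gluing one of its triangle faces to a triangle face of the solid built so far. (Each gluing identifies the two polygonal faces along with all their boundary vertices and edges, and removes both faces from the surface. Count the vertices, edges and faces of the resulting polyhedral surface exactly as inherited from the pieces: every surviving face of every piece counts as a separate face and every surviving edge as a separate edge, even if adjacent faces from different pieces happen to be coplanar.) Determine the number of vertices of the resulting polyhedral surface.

22

A triangular prism: V=6, E=9, F=5.
Attach a nonagonal prism (V=18, E=27, F=11) along a 4-gon: merge 4 vertices and 4 edges, delete both glued faces → V=20, E=32, F=14.
Attach a triangular bipyramid (V=5, E=9, F=6) along a 3-gon: merge 3 vertices and 3 edges, delete both glued faces → V=22, E=38, F=18.
Check: V − E + F = 22 − 38 + 18 = 2.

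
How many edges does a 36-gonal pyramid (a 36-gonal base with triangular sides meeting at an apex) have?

A pyramid on an n-gon base has one n-gon and n triangles: V = 36 + 1 = 37, E = 2·36 = 72, F = 36 + 1 = 37.
Check: V − E + F = 37 − 72 + 37 = 2.

72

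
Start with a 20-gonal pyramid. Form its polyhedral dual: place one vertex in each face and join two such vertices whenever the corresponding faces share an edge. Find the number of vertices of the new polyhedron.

The base solid has V = 21, E = 40, F = 21.
The dual swaps V and F and preserves E: V′ = F = 21, E′ = E = 40, F′ = V = 21.

21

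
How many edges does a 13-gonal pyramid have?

A pyramid on an n-gon base has one n-gon and n triangles: V = 13 + 1 = 14, E = 2·13 = 26, F = 13 + 1 = 14.

26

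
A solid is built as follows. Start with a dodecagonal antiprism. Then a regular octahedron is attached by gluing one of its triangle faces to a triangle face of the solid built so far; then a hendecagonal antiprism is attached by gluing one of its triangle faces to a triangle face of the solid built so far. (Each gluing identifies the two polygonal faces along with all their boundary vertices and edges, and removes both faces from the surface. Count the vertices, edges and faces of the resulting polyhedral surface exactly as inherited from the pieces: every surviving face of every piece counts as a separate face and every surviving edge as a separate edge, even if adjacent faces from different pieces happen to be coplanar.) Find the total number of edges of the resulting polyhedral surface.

98

A dodecagonal antiprism: V=24, E=48, F=26.
Attach a regular octahedron (V=6, E=12, F=8) along a 3-gon: merge 3 vertices and 3 edges, delete both glued faces → V=27, E=57, F=32.
Attach a hendecagonal antiprism (V=22, E=44, F=24) along a 3-gon: merge 3 vertices and 3 edges, delete both glued faces → V=46, E=98, F=54.
Check: V − E + F = 46 − 98 + 54 = 2.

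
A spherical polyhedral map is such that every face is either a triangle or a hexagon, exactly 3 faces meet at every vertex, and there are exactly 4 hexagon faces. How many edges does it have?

Let x be the number of triangles; then F = 4 + x.
Edge–face incidences: 2E = 6·4 + 3·x = 24 + 3x.
Every vertex has degree 3, so 3V = 2E.
Euler: V − E + F = 2 ⇒ (2E)/3 − E + (4 + x) = 2.
Multiply by 6: 2·(2E) − 3·(2E) + 6·(4 + x) = 12, i.e. 24 + 6x − (24 + 3x) = 12.
Collecting terms: 3x = 12, so x = 4.
Then 2E = 24 + 3·4 = 36, so E = 18, V = 2E/3 = 12, F = 4 + 4 = 8.

18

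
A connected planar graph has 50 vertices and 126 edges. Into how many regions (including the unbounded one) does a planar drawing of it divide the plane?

78

Euler's formula for a connected plane graph: V − E + F = 2, so F = 2 − 50 + 126 = 78.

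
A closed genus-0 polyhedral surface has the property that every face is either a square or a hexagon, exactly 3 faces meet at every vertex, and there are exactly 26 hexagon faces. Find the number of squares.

6

Let x be the number of squares; then F = 26 + x.
Edge–face incidences: 2E = 6·26 + 4·x = 156 + 4x.
Every vertex has degree 3, so 3V = 2E.
Euler: V − E + F = 2 ⇒ (2E)/3 − E + (26 + x) = 2.
Multiply by 6: 2·(2E) − 3·(2E) + 6·(26 + x) = 12, i.e. 156 + 6x − (156 + 4x) = 12.
Collecting terms: 2x = 12, so x = 6.
Then 2E = 156 + 4·6 = 180, so E = 90, V = 2E/3 = 60, F = 26 + 6 = 32.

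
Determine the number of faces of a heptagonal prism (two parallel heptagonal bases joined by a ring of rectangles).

A prism on an n-gon has two n-gon bases and n rectangular sides: V = 2·7 = 14, E = 3·7 = 21, F = 7 + 2 = 9.
Check: V − E + F = 14 − 21 + 9 = 2.

9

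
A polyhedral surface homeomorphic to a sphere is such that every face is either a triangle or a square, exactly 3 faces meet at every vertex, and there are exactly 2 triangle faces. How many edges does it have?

Let x be the number of squares; then F = 2 + x.
Edge–face incidences: 2E = 3·2 + 4·x = 6 + 4x.
Every vertex has degree 3, so 3V = 2E.
Euler: V − E + F = 2 ⇒ (2E)/3 − E + (2 + x) = 2.
Multiply by 6: 2·(2E) − 3·(2E) + 6·(2 + x) = 12, i.e. 12 + 6x − (6 + 4x) = 12.
Collecting terms: 2x + 6 = 12, so 2x = 6, so x = 3.
Then 2E = 6 + 4·3 = 18, so E = 9, V = 2E/3 = 6, F = 2 + 3 = 5.

9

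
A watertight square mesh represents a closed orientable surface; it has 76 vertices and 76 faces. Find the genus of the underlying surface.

1

Every face is a square, so 2E = 4·76 = 304, giving E = 152.
χ = V − E + F = 76 − 152 + 76 = 0.
For a closed orientable surface χ = 2 − 2g, so g = (2 − (0))/2 = 1.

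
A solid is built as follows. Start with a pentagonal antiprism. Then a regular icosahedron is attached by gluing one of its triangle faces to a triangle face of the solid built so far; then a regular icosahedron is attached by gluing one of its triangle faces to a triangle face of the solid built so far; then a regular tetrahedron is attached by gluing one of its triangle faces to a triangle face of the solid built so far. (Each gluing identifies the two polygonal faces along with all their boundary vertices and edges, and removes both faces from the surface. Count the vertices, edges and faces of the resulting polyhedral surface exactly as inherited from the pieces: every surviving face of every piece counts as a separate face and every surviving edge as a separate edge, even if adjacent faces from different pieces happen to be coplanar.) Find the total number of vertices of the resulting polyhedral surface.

29

A pentagonal antiprism: V=10, E=20, F=12.
Attach a regular icosahedron (V=12, E=30, F=20) along a 3-gon: merge 3 vertices and 3 edges, delete both glued faces → V=19, E=47, F=30.
Attach a regular icosahedron (V=12, E=30, F=20) along a 3-gon: merge 3 vertices and 3 edges, delete both glued faces → V=28, E=74, F=48.
Attach a regular tetrahedron (V=4, E=6, F=4) along a 3-gon: merge 3 vertices and 3 edges, delete both glued faces → V=29, E=77, F=50.
Check: V − E + F = 29 − 77 + 50 = 2.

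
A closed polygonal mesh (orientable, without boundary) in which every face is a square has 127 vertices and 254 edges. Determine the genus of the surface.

Every face is a square and each edge borders two faces, so 4F = 2·254, giving F = 127.
χ = V − E + F = 127 − 254 + 127 = 0.
For a closed orientable surface χ = 2 − 2g, so g = (2 − (0))/2 = 1.

1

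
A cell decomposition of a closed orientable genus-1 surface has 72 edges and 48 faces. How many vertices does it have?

For a closed orientable surface of genus 1, χ = 2 − 2·1 = 0.
V = 0 + E − F = 0 + 72 − 48 = 24.

24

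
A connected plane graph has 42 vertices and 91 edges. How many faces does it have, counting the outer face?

Euler's formula for a connected plane graph: V − E + F = 2, so F = 2 − 42 + 91 = 51.

51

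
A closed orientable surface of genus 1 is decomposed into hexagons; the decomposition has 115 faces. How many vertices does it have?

230

χ = 2 − 2·1 = 0, and every face is a hexagon so 6F = 2E.
E = 6·115/2 = 345. Then V = 0 + E − F = 0 + 345 − 115 = 230.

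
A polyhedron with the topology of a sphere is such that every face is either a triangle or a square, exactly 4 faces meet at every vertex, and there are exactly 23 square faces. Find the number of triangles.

Let x be the number of triangles; then F = 23 + x.
Edge–face incidences: 2E = 4·23 + 3·x = 92 + 3x.
Every vertex has degree 4, so 4V = 2E.
Euler: V − E + F = 2 ⇒ (2E)/4 − E + (23 + x) = 2.
Multiply by 8: 2·(2E) − 4·(2E) + 8·(23 + x) = 16, i.e. 184 + 8x − 2·(92 + 3x) = 16.
Collecting terms: 2x = 16, so x = 8.
Then 2E = 92 + 3·8 = 116, so E = 58, V = 2E/4 = 29, F = 23 + 8 = 31.

8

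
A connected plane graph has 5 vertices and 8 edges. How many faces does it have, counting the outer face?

Euler's formula for a connected plane graph: V − E + F = 2, so F = 2 − 5 + 8 = 5.

5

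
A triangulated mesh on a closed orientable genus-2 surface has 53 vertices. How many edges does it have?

165

χ = 2 − 2·2 = -2, and every face is a triangle so 3F = 2E.
V − E + F = -2 with E = 3F/2 gives 53 − (3/2 − 1)·F = -2, so F = 110 and E = 165.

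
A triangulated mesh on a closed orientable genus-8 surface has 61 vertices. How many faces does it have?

150

χ = 2 − 2·8 = -14, and every face is a triangle so 3F = 2E.
V − E + F = -14 with E = 3F/2 gives 61 − (3/2 − 1)·F = -14, so F = 150 and E = 225.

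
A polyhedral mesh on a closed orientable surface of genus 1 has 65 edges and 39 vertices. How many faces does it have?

26

For a closed orientable surface of genus 1, χ = 2 − 2·1 = 0.
F = 0 − V + E = 0 − 39 + 65 = 26.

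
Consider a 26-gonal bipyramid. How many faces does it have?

A bipyramid over an n-gon has 2n triangular faces and n + 2 vertices: V = 26 + 2 = 28, E = 3·26 = 78, F = 2·26 = 52.

52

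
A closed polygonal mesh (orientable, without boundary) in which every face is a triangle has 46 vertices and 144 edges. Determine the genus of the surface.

2

Every face is a triangle and each edge borders two faces, so 3F = 2·144, giving F = 96.
χ = V − E + F = 46 − 144 + 96 = -2.
For a closed orientable surface χ = 2 − 2g, so g = (2 − (-2))/2 = 2.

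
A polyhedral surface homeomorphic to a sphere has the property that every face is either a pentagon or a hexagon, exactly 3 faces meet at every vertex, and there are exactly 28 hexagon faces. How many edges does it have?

Let x be the number of pentagons; then F = 28 + x.
Edge–face incidences: 2E = 6·28 + 5·x = 168 + 5x.
Every vertex has degree 3, so 3V = 2E.
Euler: V − E + F = 2 ⇒ (2E)/3 − E + (28 + x) = 2.
Multiply by 6: 2·(2E) − 3·(2E) + 6·(28 + x) = 12, i.e. 168 + 6x − (168 + 5x) = 12.
Collecting terms: x = 12.
Then 2E = 168 + 5·12 = 228, so E = 114, V = 2E/3 = 76, F = 28 + 12 = 40.

114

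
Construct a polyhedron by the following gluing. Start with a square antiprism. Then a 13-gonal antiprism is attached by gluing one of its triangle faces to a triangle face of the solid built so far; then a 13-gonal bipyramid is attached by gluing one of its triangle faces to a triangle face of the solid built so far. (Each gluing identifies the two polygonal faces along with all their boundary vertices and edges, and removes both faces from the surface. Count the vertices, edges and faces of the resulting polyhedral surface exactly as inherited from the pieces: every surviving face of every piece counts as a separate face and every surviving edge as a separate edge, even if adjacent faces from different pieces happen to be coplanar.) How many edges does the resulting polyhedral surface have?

101

A square antiprism: V=8, E=16, F=10.
Attach a 13-gonal antiprism (V=26, E=52, F=28) along a 3-gon: merge 3 vertices and 3 edges, delete both glued faces → V=31, E=65, F=36.
Attach a 13-gonal bipyramid (V=15, E=39, F=26) along a 3-gon: merge 3 vertices and 3 edges, delete both glued faces → V=43, E=101, F=60.
Check: V − E + F = 43 − 101 + 60 = 2.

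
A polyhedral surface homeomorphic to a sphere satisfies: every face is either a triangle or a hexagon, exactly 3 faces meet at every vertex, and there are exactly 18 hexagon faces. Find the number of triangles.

Let x be the number of triangles; then F = 18 + x.
Edge–face incidences: 2E = 6·18 + 3·x = 108 + 3x.
Every vertex has degree 3, so 3V = 2E.
Euler: V − E + F = 2 ⇒ (2E)/3 − E + (18 + x) = 2.
Multiply by 6: 2·(2E) − 3·(2E) + 6·(18 + x) = 12, i.e. 108 + 6x − (108 + 3x) = 12.
Collecting terms: 3x = 12, so x = 4.
Then 2E = 108 + 3·4 = 120, so E = 60, V = 2E/3 = 40, F = 18 + 4 = 22.

4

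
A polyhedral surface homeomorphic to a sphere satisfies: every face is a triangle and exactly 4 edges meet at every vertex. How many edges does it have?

Each face has 3 edges and each edge borders two faces, so 2E = 3F.
Each vertex has degree 4, so 4V = 2E and hence V = 3F/4.
Euler: V − E + F = 2 ⇒ (3F/4) − (3F/2) + F = 2.
Multiply by 8: (6 − 12 + 8)F = 16, i.e. 2F = 16.
So F = 8, E = 3·8/2 = 12, V = 3·8/4 = 6.

12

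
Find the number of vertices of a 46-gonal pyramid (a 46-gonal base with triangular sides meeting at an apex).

47

A pyramid on an n-gon base has one n-gon and n triangles: V = 46 + 1 = 47, E = 2·46 = 92, F = 46 + 1 = 47.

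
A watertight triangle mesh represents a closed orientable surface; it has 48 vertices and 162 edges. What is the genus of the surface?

4

Every face is a triangle and each edge borders two faces, so 3F = 2·162, giving F = 108.
χ = V − E + F = 48 − 162 + 108 = -6.
For a closed orientable surface χ = 2 − 2g, so g = (2 − (-6))/2 = 4.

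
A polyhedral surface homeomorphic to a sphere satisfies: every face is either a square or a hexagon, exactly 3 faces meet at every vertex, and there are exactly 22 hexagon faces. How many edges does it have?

Let x be the number of squares; then F = 22 + x.
Edge–face incidences: 2E = 6·22 + 4·x = 132 + 4x.
Every vertex has degree 3, so 3V = 2E.
Euler: V − E + F = 2 ⇒ (2E)/3 − E + (22 + x) = 2.
Multiply by 6: 2·(2E) − 3·(2E) + 6·(22 + x) = 12, i.e. 132 + 6x − (132 + 4x) = 12.
Collecting terms: 2x = 12, so x = 6.
Then 2E = 132 + 4·6 = 156, so E = 78, V = 2E/3 = 52, F = 22 + 6 = 28.

78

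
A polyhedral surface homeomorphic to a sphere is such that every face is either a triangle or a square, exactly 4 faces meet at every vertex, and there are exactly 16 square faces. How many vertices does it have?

Let x be the number of triangles; then F = 16 + x.
Edge–face incidences: 2E = 4·16 + 3·x = 64 + 3x.
Every vertex has degree 4, so 4V = 2E.
Euler: V − E + F = 2 ⇒ (2E)/4 − E + (16 + x) = 2.
Multiply by 8: 2·(2E) − 4·(2E) + 8·(16 + x) = 16, i.e. 128 + 8x − 2·(64 + 3x) = 16.
Collecting terms: 2x = 16, so x = 8.
Then 2E = 64 + 3·8 = 88, so E = 44, V = 2E/4 = 22, F = 16 + 8 = 24.

22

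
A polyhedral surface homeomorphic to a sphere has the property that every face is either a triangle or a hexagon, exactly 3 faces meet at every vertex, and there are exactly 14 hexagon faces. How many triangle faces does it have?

4

Let x be the number of triangles; then F = 14 + x.
Edge–face incidences: 2E = 6·14 + 3·x = 84 + 3x.
Every vertex has degree 3, so 3V = 2E.
Euler: V − E + F = 2 ⇒ (2E)/3 − E + (14 + x) = 2.
Multiply by 6: 2·(2E) − 3·(2E) + 6·(14 + x) = 12, i.e. 84 + 6x − (84 + 3x) = 12.
Collecting terms: 3x = 12, so x = 4.
Then 2E = 84 + 3·4 = 96, so E = 48, V = 2E/3 = 32, F = 14 + 4 = 18.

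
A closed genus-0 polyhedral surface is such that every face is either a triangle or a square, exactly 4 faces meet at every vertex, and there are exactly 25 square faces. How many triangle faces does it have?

Let x be the number of triangles; then F = 25 + x.
Edge–face incidences: 2E = 4·25 + 3·x = 100 + 3x.
Every vertex has degree 4, so 4V = 2E.
Euler: V − E + F = 2 ⇒ (2E)/4 − E + (25 + x) = 2.
Multiply by 8: 2·(2E) − 4·(2E) + 8·(25 + x) = 16, i.e. 200 + 8x − 2·(100 + 3x) = 16.
Collecting terms: 2x = 16, so x = 8.
Then 2E = 100 + 3·8 = 124, so E = 62, V = 2E/4 = 31, F = 25 + 8 = 33.

8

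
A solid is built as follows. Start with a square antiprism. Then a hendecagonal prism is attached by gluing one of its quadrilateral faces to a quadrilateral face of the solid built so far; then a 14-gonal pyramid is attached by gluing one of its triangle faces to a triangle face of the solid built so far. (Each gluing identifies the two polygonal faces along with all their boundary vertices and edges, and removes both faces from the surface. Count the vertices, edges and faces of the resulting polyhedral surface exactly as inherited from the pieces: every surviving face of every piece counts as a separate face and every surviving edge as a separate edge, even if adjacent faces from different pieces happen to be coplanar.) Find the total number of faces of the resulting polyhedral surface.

A square antiprism: V=8, E=16, F=10.
Attach a hendecagonal prism (V=22, E=33, F=13) along a 4-gon: merge 4 vertices and 4 edges, delete both glued faces → V=26, E=45, F=21.
Attach a 14-gonal pyramid (V=15, E=28, F=15) along a 3-gon: merge 3 vertices and 3 edges, delete both glued faces → V=38, E=70, F=34.
Check: V − E + F = 38 − 70 + 34 = 2.

34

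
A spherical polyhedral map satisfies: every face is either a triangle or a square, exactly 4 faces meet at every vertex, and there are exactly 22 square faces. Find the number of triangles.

Let x be the number of triangles; then F = 22 + x.
Edge–face incidences: 2E = 4·22 + 3·x = 88 + 3x.
Every vertex has degree 4, so 4V = 2E.
Euler: V − E + F = 2 ⇒ (2E)/4 − E + (22 + x) = 2.
Multiply by 8: 2·(2E) − 4·(2E) + 8·(22 + x) = 16, i.e. 176 + 8x − 2·(88 + 3x) = 16.
Collecting terms: 2x = 16, so x = 8.
Then 2E = 88 + 3·8 = 112, so E = 56, V = 2E/4 = 28, F = 22 + 8 = 30.

8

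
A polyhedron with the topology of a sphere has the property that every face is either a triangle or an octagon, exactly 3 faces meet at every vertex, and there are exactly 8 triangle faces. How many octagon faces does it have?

Let x be the number of octagons; then F = 8 + x.
Edge–face incidences: 2E = 3·8 + 8·x = 24 + 8x.
Every vertex has degree 3, so 3V = 2E.
Euler: V − E + F = 2 ⇒ (2E)/3 − E + (8 + x) = 2.
Multiply by 6: 2·(2E) − 3·(2E) + 6·(8 + x) = 12, i.e. 48 + 6x − (24 + 8x) = 12.
Collecting terms: −2x + 24 = 12, so −2x = −12, so x = 6.
Then 2E = 24 + 8·6 = 72, so E = 36, V = 2E/3 = 24, F = 8 + 6 = 14.

6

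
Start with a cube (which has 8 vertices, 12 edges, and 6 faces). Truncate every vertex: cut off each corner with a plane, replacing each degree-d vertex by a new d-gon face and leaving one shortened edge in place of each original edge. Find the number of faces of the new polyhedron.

14

Truncation replaces each original edge-end by a new vertex, so V′ = 2E = 24.
Each original edge survives, and each old vertex of degree d contributes d new edges; summing degrees gives Σd = 2E, so E′ = E + 2E = 3E = 36.
Each original face survives and each original vertex becomes one new face: F′ = F + V = 14.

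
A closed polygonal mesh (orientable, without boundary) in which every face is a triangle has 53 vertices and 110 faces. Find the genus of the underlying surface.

Every face is a triangle, so 2E = 3·110 = 330, giving E = 165.
χ = V − E + F = 53 − 165 + 110 = -2.
For a closed orientable surface χ = 2 − 2g, so g = (2 − (-2))/2 = 2.

2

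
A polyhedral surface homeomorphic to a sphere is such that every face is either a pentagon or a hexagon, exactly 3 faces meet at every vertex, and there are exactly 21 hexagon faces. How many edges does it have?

Let x be the number of pentagons; then F = 21 + x.
Edge–face incidences: 2E = 6·21 + 5·x = 126 + 5x.
Every vertex has degree 3, so 3V = 2E.
Euler: V − E + F = 2 ⇒ (2E)/3 − E + (21 + x) = 2.
Multiply by 6: 2·(2E) − 3·(2E) + 6·(21 + x) = 12, i.e. 126 + 6x − (126 + 5x) = 12.
Collecting terms: x = 12.
Then 2E = 126 + 5·12 = 186, so E = 93, V = 2E/3 = 62, F = 21 + 12 = 33.

93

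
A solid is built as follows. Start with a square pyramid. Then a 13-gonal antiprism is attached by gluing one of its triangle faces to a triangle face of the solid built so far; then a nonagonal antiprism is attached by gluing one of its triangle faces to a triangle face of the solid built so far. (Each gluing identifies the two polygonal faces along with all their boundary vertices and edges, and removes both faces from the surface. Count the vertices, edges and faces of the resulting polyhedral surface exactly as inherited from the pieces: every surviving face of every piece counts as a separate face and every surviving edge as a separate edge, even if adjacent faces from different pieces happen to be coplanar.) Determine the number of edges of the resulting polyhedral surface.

A square pyramid: V=5, E=8, F=5.
Attach a 13-gonal antiprism (V=26, E=52, F=28) along a 3-gon: merge 3 vertices and 3 edges, delete both glued faces → V=28, E=57, F=31.
Attach a nonagonal antiprism (V=18, E=36, F=20) along a 3-gon: merge 3 vertices and 3 edges, delete both glued faces → V=43, E=90, F=49.
Check: V − E + F = 43 − 90 + 49 = 2.

90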